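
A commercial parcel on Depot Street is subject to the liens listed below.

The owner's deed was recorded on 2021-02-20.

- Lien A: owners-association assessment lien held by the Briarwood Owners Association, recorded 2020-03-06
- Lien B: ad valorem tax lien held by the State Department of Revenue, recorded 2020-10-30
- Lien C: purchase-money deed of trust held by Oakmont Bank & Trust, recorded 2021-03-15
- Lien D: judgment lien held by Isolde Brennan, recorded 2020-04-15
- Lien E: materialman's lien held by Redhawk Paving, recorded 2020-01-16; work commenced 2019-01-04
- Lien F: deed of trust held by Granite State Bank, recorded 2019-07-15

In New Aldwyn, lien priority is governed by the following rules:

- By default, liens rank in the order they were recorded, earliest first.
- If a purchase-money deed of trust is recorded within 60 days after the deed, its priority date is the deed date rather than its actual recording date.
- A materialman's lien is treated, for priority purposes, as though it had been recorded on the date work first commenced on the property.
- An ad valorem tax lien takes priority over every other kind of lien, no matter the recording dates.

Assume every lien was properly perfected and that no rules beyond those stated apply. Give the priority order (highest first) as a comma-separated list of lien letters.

Effective dates after the stated exceptions: C was recorded within the 60-day window, so its effective date is the deed date 2021-02-20; E relates back to 2019-01-04 (work commenced).
As an ad valorem tax lien, B is senior to every other lien.
The other liens, earliest effective date first: E (2019-01-04), F (2019-07-15), A (2020-03-06), D (2020-04-15), C (2021-02-20).

B, E, F, A, D, C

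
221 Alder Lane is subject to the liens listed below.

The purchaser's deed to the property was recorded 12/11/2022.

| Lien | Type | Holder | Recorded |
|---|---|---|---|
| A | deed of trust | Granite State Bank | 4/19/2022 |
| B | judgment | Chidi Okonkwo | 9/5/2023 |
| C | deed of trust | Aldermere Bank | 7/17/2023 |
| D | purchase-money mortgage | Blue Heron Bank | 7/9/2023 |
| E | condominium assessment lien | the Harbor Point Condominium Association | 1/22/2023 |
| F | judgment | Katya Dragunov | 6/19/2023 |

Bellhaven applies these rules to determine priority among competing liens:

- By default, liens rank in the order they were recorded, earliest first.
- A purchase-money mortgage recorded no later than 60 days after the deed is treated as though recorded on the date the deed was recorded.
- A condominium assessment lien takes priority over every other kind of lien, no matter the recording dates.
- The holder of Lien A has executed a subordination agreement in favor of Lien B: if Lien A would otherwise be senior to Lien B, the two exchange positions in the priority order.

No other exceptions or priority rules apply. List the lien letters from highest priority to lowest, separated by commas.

First, effective dates: D was recorded 210 days after the deed, outside the 60-day window, so it keeps its recording date.
E is a condominium assessment lien, so it outranks all other liens regardless of date.
Remaining liens by effective date: A (4/19/2022), F (6/19/2023), D (7/9/2023), C (7/17/2023), B (9/5/2023).
The subordination applies — A was senior to B — so A and B swap.

E, B, F, D, C, A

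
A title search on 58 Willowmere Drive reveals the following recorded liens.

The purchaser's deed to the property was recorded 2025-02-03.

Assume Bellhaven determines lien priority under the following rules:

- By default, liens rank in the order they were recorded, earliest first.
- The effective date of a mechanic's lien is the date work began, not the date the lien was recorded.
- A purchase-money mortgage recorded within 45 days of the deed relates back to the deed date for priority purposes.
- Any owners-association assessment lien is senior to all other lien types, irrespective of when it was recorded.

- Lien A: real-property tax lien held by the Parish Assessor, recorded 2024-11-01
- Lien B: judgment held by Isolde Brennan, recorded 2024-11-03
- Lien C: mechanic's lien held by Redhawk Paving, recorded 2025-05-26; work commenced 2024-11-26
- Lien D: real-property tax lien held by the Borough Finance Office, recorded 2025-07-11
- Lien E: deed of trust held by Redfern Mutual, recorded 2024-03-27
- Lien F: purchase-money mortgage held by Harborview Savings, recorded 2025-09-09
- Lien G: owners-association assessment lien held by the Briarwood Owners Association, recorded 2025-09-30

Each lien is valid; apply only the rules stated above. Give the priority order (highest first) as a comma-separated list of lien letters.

Effective dates: C relates back to 2024-11-26 (work commenced); F was recorded 218 days after the deed, outside the 45-day window, so it keeps its recording date.
G is an owners-association assessment lien and takes priority over every other lien.
Among the remaining liens, by effective date: E (2024-03-27), A (2024-11-01), B (2024-11-03), C (2024-11-26), D (2025-07-11), F (2025-09-09).

G, E, A, B, C, D, F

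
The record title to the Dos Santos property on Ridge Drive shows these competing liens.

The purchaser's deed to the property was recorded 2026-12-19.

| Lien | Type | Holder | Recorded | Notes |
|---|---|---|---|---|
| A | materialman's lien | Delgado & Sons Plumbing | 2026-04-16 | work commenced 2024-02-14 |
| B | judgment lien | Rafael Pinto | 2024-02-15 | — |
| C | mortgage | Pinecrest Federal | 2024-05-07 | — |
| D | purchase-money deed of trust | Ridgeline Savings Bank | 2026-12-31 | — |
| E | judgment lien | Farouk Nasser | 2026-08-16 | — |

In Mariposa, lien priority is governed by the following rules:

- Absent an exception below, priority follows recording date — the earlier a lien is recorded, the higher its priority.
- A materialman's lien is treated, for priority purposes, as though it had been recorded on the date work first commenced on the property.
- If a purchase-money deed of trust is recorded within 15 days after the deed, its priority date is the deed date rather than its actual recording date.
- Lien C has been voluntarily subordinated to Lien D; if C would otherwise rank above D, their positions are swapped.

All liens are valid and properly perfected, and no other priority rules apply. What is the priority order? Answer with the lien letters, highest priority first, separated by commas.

First, effective dates: A's effective date is 2024-02-14, when work began; D relates back to the deed date 2026-12-19.
Sorted by effective date: A (2024-02-14), B (2024-02-15), C (2024-05-07), E (2026-08-16), D (2026-12-19).
C would otherwise be senior to D, so under the subordination agreement C and D exchange positions.

A, B, D, E, C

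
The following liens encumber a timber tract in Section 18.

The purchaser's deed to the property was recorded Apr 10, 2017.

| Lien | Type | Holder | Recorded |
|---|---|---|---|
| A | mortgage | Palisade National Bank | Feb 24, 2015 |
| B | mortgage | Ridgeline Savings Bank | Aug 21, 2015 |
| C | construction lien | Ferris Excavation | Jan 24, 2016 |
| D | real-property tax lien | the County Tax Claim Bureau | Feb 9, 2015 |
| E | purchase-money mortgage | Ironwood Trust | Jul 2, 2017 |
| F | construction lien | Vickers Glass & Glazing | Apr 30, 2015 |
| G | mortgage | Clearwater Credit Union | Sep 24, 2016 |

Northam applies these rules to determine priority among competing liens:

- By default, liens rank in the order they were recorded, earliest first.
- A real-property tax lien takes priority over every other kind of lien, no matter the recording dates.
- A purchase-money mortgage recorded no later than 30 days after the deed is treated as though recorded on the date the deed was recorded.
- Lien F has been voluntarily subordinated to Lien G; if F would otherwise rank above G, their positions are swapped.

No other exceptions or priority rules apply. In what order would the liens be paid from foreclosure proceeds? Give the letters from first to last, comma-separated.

First, effective dates: E was recorded 83 days after the deed, outside the 30-day window, so it keeps its recording date.
As a real-property tax lien, D is senior to every other lien.
Among the remaining liens, by effective date: A (Feb 24, 2015), F (Apr 30, 2015), B (Aug 21, 2015), C (Jan 24, 2016), G (Sep 24, 2016), E (Jul 2, 2017).
F is senior to G before the subordination, so the two trade places.

D, A, G, B, C, F, E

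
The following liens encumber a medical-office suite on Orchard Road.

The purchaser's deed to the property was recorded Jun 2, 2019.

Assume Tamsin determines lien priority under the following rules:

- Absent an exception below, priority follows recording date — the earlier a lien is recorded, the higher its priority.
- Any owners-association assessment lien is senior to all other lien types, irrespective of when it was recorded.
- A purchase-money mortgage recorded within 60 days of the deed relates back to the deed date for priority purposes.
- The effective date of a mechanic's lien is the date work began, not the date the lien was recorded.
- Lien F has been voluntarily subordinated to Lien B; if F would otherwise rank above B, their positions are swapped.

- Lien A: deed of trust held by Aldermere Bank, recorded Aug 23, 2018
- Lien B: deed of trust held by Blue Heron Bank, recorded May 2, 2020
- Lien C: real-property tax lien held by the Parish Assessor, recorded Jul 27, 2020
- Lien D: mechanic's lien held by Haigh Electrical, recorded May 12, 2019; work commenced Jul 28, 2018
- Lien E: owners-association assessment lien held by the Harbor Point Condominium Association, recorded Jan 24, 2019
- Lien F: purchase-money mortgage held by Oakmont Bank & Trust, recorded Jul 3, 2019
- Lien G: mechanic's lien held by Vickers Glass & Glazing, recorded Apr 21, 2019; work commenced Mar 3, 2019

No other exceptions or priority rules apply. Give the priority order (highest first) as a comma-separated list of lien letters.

Effective dates after the stated exceptions: D is treated as recorded Jul 28, 2018, the work-commencement date; F relates back to the deed date Jun 2, 2019; G relates back to Mar 3, 2019 (work commenced).
As an owners-association assessment lien, E is senior to every other lien.
Remaining liens by effective date: D (Jul 28, 2018), A (Aug 23, 2018), G (Mar 3, 2019), F (Jun 2, 2019), B (May 2, 2020), C (Jul 27, 2020).
F is senior to B before the subordination, so the two trade places.

E, D, A, G, B, F, C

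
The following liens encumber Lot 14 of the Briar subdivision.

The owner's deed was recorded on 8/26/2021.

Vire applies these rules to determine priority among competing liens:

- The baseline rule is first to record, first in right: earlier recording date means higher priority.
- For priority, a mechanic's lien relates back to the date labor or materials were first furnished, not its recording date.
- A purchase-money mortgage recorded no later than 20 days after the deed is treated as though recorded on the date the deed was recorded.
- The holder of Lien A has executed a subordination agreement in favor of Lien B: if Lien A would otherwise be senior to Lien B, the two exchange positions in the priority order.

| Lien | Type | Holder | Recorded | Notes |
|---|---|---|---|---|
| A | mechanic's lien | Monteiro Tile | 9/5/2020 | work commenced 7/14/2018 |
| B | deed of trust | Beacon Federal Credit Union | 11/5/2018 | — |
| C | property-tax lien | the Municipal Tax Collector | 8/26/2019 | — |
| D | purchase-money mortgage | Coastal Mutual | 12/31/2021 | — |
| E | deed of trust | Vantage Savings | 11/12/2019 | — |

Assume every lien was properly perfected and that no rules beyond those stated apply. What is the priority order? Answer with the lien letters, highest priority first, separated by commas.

Adjusting effective dates: A's effective date is 7/14/2018, when work began; D missed the 20-day window (127 days after the deed), so its recording date stands.
By effective date: A (7/14/2018), B (11/5/2018), C (8/26/2019), E (11/12/2019), D (12/31/2021).
A would otherwise be senior to B, so under the subordination agreement A and B exchange positions.

B, A, C, E, D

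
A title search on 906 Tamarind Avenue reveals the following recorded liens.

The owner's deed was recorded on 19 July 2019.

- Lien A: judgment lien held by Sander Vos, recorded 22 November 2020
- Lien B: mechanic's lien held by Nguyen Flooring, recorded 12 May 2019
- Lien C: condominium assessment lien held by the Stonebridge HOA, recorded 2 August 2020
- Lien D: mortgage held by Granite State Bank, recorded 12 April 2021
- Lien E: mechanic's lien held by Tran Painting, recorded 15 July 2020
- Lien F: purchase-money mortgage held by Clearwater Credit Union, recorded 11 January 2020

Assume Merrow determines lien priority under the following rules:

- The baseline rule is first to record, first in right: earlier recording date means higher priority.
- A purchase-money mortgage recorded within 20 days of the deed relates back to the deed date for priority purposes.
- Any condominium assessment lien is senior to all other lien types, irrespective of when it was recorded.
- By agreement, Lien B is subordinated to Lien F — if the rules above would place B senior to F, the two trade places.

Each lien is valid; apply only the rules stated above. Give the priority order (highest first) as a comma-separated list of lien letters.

C, F, B, E, A, D

First, effective dates: F was recorded 176 days after the deed — beyond 20 days — so no relation-back applies.
C, as a condominium assessment lien, has superpriority and ranks first.
Among the remaining liens, by effective date: B (12 May 2019), F (11 January 2020), E (15 July 2020), A (22 November 2020), D (12 April 2021).
The subordination applies — B was senior to F — so B and F swap.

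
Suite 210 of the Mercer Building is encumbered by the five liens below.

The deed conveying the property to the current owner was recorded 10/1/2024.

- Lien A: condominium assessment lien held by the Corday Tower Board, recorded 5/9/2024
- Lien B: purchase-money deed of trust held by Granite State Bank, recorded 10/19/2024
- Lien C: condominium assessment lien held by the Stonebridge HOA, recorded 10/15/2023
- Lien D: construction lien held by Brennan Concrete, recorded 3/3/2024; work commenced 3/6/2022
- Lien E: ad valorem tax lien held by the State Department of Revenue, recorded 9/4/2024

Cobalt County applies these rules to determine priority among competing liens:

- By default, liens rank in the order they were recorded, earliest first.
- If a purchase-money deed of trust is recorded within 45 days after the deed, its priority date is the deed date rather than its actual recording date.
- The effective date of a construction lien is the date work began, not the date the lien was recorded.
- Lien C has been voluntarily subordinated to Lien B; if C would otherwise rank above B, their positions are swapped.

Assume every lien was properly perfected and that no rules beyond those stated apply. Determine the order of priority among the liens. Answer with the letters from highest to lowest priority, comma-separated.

D, B, A, E, C

First, effective dates: B's effective date is the deed date, 10/1/2024; D relates back to 3/6/2022 (work commenced).
By effective date, earliest first: D (3/6/2022), C (10/15/2023), A (5/9/2024), E (9/4/2024), B (10/1/2024).
C is senior to B before the subordination, so the two trade places.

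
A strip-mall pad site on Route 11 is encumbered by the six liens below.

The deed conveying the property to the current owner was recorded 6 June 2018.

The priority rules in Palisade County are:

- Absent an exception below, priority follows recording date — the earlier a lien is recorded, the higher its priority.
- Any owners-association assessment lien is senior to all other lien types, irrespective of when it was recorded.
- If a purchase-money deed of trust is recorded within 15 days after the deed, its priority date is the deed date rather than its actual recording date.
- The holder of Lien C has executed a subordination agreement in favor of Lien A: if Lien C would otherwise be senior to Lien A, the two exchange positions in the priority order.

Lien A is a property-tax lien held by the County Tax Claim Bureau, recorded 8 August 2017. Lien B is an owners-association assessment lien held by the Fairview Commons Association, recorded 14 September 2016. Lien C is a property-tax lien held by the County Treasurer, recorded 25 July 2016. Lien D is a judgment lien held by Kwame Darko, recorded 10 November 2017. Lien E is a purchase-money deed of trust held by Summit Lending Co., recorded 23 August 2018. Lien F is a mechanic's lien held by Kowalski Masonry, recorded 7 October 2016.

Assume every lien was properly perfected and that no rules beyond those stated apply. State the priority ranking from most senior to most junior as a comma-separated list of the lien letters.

B, A, F, C, D, E

First, effective dates: E missed the 15-day window (78 days after the deed), so its recording date stands.
B, as an owners-association assessment lien, has superpriority and ranks first.
The other liens, earliest effective date first: C (25 July 2016), F (7 October 2016), A (8 August 2017), D (10 November 2017), E (23 August 2018).
The subordination applies — C was senior to A — so C and A swap.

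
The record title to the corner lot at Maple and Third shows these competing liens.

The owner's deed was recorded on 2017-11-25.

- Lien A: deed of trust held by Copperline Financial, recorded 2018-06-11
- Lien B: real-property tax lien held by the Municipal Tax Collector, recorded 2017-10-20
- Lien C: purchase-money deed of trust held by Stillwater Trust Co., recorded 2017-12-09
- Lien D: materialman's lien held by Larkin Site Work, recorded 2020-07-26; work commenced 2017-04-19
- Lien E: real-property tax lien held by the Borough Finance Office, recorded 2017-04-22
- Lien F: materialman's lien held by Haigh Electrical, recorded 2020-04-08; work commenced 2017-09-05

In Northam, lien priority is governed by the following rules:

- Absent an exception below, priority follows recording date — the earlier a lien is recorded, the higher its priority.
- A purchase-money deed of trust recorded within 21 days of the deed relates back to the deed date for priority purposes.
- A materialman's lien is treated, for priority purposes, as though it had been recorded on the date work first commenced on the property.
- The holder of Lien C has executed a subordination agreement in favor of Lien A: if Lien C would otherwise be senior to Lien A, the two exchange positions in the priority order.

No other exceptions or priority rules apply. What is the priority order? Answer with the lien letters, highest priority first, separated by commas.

D, E, F, B, A, C

Effective dates after the stated exceptions: C's effective date is the deed date, 2017-11-25; D's effective date is 2017-04-19, when work began; F is treated as recorded 2017-09-05, the work-commencement date.
Sorted by effective date: D (2017-04-19), E (2017-04-22), F (2017-09-05), B (2017-10-20), C (2017-11-25), A (2018-06-11).
Because C would otherwise rank above A, the subordination swaps them.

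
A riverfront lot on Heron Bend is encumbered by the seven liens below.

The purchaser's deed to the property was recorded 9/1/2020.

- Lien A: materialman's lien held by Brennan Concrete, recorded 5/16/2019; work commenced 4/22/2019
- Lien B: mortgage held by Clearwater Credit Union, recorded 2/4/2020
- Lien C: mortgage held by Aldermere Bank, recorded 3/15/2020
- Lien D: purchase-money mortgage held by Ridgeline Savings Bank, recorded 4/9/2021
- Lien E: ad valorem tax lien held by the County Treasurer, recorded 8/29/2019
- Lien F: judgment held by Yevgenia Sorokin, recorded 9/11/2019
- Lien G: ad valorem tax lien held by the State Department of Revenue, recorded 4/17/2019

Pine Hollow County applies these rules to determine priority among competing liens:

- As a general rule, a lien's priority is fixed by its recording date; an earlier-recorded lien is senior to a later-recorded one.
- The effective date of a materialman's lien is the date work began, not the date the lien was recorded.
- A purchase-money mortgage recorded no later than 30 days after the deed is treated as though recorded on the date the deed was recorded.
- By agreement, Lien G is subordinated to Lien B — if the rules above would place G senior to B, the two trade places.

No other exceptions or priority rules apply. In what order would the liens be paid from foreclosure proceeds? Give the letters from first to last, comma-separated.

Adjusting effective dates: A's effective date is 4/22/2019, when work began; D was recorded 220 days after the deed — beyond 30 days — so no relation-back applies.
By effective date, earliest first: G (4/17/2019), A (4/22/2019), E (8/29/2019), F (9/11/2019), B (2/4/2020), C (3/15/2020), D (4/9/2021).
G would otherwise be senior to B, so under the subordination agreement G and B exchange positions.

B, A, E, F, G, C, D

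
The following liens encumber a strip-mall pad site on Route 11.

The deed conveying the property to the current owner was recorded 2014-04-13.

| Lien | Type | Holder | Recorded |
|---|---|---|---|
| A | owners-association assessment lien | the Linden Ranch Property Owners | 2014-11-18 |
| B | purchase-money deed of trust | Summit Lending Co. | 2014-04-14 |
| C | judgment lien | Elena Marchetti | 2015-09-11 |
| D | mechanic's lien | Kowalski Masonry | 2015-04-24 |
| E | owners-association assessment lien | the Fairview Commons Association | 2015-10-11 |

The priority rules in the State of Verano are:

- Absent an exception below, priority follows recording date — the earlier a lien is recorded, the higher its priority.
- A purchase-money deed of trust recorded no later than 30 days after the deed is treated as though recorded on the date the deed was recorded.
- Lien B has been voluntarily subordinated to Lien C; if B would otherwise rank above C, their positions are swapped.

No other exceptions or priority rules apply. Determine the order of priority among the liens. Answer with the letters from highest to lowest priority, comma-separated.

C, A, D, B, E

Effective dates: B was recorded within the 30-day window, so its effective date is the deed date 2014-04-13.
By effective date, earliest first: B (2014-04-13), A (2014-11-18), D (2015-04-24), C (2015-09-11), E (2015-10-11).
The subordination applies — B was senior to C — so B and C swap.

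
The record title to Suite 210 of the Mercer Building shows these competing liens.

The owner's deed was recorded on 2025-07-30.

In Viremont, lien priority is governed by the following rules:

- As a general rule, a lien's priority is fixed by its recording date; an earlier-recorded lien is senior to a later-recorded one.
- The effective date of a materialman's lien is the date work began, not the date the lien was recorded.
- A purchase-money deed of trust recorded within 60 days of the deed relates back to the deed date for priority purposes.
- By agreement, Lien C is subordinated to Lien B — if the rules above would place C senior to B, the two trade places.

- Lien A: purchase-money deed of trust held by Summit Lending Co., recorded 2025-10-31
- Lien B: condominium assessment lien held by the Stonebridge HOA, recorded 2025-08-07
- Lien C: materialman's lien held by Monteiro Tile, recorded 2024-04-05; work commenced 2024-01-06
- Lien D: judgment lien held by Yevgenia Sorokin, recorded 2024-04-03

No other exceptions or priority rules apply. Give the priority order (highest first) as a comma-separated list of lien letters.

B, D, C, A

First, effective dates: A was recorded 93 days after the deed, outside the 60-day window, so it keeps its recording date; C relates back to 2024-01-06 (work commenced).
By effective date, earliest first: C (2024-01-06), D (2024-04-03), B (2025-08-07), A (2025-10-31).
The subordination applies — C was senior to B — so C and B swap.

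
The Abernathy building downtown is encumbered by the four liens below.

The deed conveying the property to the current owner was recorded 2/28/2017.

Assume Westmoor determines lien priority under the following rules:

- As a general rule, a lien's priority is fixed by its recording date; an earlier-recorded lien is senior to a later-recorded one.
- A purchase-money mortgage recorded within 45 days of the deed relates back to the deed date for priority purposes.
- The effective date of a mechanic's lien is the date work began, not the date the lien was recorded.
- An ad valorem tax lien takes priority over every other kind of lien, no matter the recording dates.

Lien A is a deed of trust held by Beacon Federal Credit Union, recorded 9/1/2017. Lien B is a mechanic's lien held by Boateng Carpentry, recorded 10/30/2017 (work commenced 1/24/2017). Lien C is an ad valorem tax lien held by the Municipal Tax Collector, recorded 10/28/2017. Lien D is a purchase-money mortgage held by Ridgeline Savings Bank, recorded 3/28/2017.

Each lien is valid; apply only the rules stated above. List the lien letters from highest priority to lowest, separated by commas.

First, effective dates: B relates back to 1/24/2017 (work commenced); D was recorded within the 45-day window, so its effective date is the deed date 2/28/2017.
C is an ad valorem tax lien, so it outranks all other liens regardless of date.
Remaining liens by effective date: B (1/24/2017), D (2/28/2017), A (9/1/2017).

C, B, D, A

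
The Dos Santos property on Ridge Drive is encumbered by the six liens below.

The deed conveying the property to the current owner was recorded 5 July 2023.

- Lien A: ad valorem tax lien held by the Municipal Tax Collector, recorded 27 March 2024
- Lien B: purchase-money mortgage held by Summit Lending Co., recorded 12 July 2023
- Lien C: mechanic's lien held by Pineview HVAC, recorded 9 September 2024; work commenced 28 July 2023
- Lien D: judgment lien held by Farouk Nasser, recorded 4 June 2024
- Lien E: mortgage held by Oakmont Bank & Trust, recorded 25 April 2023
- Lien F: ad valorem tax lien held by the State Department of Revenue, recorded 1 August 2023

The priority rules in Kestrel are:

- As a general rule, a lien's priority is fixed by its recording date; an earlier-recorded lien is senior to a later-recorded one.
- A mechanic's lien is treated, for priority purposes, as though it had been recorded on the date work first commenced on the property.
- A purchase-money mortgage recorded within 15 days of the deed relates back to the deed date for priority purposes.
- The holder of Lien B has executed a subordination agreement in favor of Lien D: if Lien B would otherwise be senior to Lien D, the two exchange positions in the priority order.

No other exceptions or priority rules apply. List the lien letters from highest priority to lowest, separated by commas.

First, effective dates: B relates back to the deed date 5 July 2023; C's effective date is 28 July 2023, when work began.
By effective date, earliest first: E (25 April 2023), B (5 July 2023), C (28 July 2023), F (1 August 2023), A (27 March 2024), D (4 June 2024).
The subordination applies — B was senior to D — so B and D swap.

E, D, C, F, A, B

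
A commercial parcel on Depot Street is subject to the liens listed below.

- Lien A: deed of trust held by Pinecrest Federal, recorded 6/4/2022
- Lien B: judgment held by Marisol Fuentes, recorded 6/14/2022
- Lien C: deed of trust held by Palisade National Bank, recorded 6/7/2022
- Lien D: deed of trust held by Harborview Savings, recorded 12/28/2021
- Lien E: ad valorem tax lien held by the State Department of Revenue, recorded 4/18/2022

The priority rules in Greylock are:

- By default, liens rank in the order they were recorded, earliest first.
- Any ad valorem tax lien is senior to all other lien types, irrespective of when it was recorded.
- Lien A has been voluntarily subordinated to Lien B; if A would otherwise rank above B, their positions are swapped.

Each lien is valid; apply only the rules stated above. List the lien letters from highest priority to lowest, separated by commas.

As an ad valorem tax lien, E is senior to every other lien.
The other liens, earliest effective date first: D (12/28/2021), A (6/4/2022), C (6/7/2022), B (6/14/2022).
A is senior to B before the subordination, so the two trade places.

E, D, B, C, A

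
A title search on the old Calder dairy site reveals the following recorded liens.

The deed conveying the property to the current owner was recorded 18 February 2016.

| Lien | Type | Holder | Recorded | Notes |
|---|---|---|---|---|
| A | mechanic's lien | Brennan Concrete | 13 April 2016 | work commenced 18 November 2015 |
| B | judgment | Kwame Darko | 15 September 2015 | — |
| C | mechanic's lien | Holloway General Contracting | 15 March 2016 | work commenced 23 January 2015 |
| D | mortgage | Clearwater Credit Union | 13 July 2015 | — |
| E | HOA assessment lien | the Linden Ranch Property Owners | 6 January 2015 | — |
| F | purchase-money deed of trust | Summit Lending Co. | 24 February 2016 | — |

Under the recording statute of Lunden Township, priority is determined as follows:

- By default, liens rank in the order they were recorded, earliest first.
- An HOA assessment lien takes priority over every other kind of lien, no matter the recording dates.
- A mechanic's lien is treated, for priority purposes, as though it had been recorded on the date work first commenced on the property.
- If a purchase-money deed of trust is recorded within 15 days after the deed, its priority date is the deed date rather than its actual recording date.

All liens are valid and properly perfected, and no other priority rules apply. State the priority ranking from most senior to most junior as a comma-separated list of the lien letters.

E, C, D, B, A, F

First, effective dates: A relates back to 18 November 2015 (work commenced); C relates back to 23 January 2015 (work commenced); F's effective date is the deed date, 18 February 2016.
As an HOA assessment lien, E is senior to every other lien.
Remaining liens by effective date: C (23 January 2015), D (13 July 2015), B (15 September 2015), A (18 November 2015), F (18 February 2016).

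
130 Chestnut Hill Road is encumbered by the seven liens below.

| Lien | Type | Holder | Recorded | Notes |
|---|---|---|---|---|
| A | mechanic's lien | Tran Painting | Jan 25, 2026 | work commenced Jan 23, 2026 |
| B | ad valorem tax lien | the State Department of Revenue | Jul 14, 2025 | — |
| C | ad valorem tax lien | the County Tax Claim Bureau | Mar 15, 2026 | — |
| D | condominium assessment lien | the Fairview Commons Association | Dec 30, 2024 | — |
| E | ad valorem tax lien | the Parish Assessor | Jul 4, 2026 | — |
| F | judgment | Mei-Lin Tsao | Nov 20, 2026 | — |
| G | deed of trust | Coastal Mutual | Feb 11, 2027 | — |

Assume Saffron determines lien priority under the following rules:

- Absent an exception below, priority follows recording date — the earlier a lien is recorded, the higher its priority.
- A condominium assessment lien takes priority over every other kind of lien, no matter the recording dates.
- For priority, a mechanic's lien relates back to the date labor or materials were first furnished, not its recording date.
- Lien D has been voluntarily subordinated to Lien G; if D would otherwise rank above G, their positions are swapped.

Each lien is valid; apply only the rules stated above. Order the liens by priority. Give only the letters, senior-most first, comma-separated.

G, B, A, C, E, F, D

Adjusting effective dates: A is treated as recorded Jan 23, 2026, the work-commencement date.
D is a condominium assessment lien and takes priority over every other lien.
The other liens, earliest effective date first: B (Jul 14, 2025), A (Jan 23, 2026), C (Mar 15, 2026), E (Jul 4, 2026), F (Nov 20, 2026), G (Feb 11, 2027).
The subordination applies — D was senior to G — so D and G swap.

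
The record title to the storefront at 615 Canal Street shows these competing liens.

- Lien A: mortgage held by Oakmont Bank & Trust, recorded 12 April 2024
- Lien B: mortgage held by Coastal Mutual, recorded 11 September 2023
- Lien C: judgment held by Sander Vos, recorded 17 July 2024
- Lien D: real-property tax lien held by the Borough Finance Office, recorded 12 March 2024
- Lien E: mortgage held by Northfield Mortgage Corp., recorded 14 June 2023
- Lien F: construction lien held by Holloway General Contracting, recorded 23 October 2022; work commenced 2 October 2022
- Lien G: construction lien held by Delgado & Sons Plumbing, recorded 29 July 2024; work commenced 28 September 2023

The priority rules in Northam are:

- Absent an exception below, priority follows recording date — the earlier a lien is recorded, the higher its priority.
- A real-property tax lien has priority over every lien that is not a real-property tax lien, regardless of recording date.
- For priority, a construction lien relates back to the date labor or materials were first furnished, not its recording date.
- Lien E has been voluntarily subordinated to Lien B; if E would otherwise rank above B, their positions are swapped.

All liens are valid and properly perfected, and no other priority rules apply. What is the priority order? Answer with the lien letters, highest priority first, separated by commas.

D, F, B, E, G, A, C

Effective dates: F's effective date is 2 October 2022, when work began; G relates back to 28 September 2023 (work commenced).
As a real-property tax lien, D is senior to every other lien.
The other liens, earliest effective date first: F (2 October 2022), E (14 June 2023), B (11 September 2023), G (28 September 2023), A (12 April 2024), C (17 July 2024).
The subordination applies — E was senior to B — so E and B swap.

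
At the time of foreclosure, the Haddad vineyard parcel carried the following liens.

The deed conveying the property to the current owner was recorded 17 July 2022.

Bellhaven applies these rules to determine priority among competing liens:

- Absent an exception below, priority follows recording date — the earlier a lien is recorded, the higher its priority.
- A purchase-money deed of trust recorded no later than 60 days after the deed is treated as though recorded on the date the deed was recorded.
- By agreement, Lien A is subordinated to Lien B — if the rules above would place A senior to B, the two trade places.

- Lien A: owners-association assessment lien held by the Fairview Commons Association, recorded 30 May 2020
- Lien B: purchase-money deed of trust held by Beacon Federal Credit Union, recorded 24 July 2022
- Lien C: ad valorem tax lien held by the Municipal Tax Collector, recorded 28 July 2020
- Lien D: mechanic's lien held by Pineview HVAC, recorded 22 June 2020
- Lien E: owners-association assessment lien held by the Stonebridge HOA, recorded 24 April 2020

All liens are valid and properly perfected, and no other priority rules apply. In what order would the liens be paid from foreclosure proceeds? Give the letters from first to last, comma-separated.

E, B, D, C, A

Effective dates after the stated exceptions: B's effective date is the deed date, 17 July 2022.
By effective date: E (24 April 2020), A (30 May 2020), D (22 June 2020), C (28 July 2020), B (17 July 2022).
The subordination applies — A was senior to B — so A and B swap.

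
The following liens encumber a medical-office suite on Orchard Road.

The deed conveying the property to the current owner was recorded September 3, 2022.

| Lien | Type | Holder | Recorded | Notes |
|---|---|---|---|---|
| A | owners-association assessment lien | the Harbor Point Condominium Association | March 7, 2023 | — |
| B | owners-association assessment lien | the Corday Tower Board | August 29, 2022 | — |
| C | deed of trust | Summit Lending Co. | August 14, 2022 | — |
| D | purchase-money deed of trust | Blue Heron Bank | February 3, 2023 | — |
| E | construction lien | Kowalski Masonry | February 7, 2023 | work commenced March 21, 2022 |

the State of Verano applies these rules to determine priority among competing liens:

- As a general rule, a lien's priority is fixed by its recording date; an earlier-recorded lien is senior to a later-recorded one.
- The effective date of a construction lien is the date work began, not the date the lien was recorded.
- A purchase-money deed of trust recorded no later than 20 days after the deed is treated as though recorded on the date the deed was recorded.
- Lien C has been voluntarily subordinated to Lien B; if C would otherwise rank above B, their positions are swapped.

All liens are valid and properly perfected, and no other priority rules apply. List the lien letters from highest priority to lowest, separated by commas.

E, B, C, D, A

First, effective dates: D missed the 20-day window (153 days after the deed), so its recording date stands; E is treated as recorded March 21, 2022, the work-commencement date.
Sorted by effective date: E (March 21, 2022), C (August 14, 2022), B (August 29, 2022), D (February 3, 2023), A (March 7, 2023).
C is senior to B before the subordination, so the two trade places.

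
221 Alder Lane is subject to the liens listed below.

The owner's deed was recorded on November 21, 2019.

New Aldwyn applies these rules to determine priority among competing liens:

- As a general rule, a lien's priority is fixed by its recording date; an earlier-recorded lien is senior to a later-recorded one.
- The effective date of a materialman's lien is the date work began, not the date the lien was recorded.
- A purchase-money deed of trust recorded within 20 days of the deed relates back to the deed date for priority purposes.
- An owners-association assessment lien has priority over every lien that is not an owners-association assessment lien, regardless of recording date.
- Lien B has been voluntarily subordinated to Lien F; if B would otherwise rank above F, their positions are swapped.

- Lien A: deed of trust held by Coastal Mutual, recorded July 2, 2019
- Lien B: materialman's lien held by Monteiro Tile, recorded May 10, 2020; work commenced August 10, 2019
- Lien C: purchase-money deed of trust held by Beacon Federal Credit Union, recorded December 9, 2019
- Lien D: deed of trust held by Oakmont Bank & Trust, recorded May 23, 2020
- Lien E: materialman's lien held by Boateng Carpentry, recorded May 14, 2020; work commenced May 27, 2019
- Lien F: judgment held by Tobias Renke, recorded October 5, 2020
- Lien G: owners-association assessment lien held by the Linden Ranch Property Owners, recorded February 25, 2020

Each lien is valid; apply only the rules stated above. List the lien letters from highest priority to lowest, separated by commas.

Effective dates: B's effective date is August 10, 2019, when work began; C's effective date is the deed date, November 21, 2019; E is treated as recorded May 27, 2019, the work-commencement date.
G is an owners-association assessment lien, so it outranks all other liens regardless of date.
Ordering the rest by effective date: E (May 27, 2019), A (July 2, 2019), B (August 10, 2019), C (November 21, 2019), D (May 23, 2020), F (October 5, 2020).
Because B would otherwise rank above F, the subordination swaps them.

G, E, A, F, C, D, B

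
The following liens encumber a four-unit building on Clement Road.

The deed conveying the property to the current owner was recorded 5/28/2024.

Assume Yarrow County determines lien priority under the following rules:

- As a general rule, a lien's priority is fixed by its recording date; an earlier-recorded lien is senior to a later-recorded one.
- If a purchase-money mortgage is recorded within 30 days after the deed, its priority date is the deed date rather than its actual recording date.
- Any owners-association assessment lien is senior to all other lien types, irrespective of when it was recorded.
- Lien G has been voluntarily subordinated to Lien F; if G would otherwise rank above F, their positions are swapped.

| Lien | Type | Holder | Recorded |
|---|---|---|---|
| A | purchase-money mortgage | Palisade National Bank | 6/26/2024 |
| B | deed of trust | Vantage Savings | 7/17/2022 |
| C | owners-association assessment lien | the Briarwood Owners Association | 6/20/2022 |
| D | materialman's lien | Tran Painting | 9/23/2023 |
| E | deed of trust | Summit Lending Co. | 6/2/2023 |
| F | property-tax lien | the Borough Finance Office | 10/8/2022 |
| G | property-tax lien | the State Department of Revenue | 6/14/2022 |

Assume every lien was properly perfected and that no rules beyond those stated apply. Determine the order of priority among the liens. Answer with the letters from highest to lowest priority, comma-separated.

C, F, B, G, E, D, A

First, effective dates: A was recorded within the 30-day window, so its effective date is the deed date 5/28/2024.
As an owners-association assessment lien, C is senior to every other lien.
Remaining liens by effective date: G (6/14/2022), B (7/17/2022), F (10/8/2022), E (6/2/2023), D (9/23/2023), A (5/28/2024).
The subordination applies — G was senior to F — so G and F swap.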